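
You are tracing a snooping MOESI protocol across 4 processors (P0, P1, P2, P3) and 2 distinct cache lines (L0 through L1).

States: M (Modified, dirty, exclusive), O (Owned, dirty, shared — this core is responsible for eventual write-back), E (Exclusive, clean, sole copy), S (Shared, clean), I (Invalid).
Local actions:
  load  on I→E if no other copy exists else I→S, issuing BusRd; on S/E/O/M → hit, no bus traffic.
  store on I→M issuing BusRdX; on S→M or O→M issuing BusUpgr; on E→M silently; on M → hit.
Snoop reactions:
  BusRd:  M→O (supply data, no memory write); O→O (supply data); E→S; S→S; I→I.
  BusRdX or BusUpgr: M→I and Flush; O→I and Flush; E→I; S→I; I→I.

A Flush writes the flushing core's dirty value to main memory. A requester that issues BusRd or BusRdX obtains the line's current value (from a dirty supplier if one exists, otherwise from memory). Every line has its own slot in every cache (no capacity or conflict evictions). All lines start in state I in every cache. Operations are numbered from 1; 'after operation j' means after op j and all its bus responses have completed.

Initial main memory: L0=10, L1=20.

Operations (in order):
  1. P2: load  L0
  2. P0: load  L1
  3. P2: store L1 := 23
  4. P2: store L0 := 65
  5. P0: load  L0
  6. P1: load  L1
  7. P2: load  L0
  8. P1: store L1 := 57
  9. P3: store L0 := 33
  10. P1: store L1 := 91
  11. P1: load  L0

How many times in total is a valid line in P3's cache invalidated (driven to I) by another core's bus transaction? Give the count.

  op1 P2: load  L0 → I/I/E/I on L0; bus BusRd; mem=10
  op2 P0: load  L1 → E/I/I/I on L1; bus BusRd; mem=20
  op3 P2: store L1 := 23 → I/I/M/I on L1; bus BusRdX; mem=20
  op4 P2: store L0 := 65 → I/I/M/I on L0; bus (none); mem=10
  op5 P0: load  L0 → S/I/O/I on L0; bus BusRd; mem=10
  op6 P1: load  L1 → I/S/O/I on L1; bus BusRd; mem=20
  op7 P2: load  L0 → S/I/O/I on L0; bus (none); mem=10
  op8 P1: store L1 := 57 → I/M/I/I on L1; bus BusUpgr Flush; mem=23
  op9 P3: store L0 := 33 → I/I/I/M on L0; bus BusRdX Flush; mem=65
  op10 P1: store L1 := 91 → I/M/I/I on L1; bus (none); mem=23
  op11 P1: load  L0 → I/S/I/O on L0; bus BusRd; mem=65

invalidations = 0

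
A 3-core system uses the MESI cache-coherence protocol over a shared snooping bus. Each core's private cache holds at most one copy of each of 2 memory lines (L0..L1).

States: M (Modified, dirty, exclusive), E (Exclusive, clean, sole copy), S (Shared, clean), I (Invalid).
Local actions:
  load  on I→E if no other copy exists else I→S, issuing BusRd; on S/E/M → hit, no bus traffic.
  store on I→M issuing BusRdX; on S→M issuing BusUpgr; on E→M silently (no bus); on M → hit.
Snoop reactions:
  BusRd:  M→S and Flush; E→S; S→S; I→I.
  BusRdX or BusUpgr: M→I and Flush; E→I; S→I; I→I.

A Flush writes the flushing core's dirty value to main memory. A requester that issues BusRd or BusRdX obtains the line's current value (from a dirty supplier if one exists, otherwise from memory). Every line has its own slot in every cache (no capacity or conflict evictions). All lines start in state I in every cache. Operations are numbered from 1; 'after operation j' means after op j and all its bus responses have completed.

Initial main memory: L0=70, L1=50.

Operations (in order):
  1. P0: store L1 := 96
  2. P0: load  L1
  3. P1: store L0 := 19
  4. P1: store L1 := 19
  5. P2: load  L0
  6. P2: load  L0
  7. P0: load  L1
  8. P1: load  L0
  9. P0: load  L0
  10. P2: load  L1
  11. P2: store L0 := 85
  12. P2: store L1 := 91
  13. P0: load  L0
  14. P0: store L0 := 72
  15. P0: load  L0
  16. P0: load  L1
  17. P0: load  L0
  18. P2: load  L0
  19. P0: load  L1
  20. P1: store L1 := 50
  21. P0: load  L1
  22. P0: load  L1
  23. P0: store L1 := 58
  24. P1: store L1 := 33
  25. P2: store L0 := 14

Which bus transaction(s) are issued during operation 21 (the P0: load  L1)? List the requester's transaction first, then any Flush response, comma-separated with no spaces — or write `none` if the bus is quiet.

1. P0: store L1 := 96  bus=[BusRdX]  L1: P0=M P1=I P2=I  mem[L1]=50
2. P0: load  L1  bus=[-]  L1: P0=M P1=I P2=I  mem[L1]=50
3. P1: store L0 := 19  bus=[BusRdX]  L0: P0=I P1=M P2=I  mem[L0]=70
4. P1: store L1 := 19  bus=[BusRdX,Flush]  L1: P0=I P1=M P2=I  mem[L1]=96
5. P2: load  L0  bus=[BusRd,Flush]  L0: P0=I P1=S P2=S  mem[L0]=19
6. P2: load  L0  bus=[-]  L0: P0=I P1=S P2=S  mem[L0]=19
7. P0: load  L1  bus=[BusRd,Flush]  L1: P0=S P1=S P2=I  mem[L1]=19
8. P1: load  L0  bus=[-]  L0: P0=I P1=S P2=S  mem[L0]=19
9. P0: load  L0  bus=[BusRd]  L0: P0=S P1=S P2=S  mem[L0]=19
10. P2: load  L1  bus=[BusRd]  L1: P0=S P1=S P2=S  mem[L1]=19
11. P2: store L0 := 85  bus=[BusUpgr]  L0: P0=I P1=I P2=M  mem[L0]=19
12. P2: store L1 := 91  bus=[BusUpgr]  L1: P0=I P1=I P2=M  mem[L1]=19
13. P0: load  L0  bus=[BusRd,Flush]  L0: P0=S P1=I P2=S  mem[L0]=85
14. P0: store L0 := 72  bus=[BusUpgr]  L0: P0=M P1=I P2=I  mem[L0]=85
15. P0: load  L0  bus=[-]  L0: P0=M P1=I P2=I  mem[L0]=85
16. P0: load  L1  bus=[BusRd,Flush]  L1: P0=S P1=I P2=S  mem[L1]=91
17. P0: load  L0  bus=[-]  L0: P0=M P1=I P2=I  mem[L0]=85
18. P2: load  L0  bus=[BusRd,Flush]  L0: P0=S P1=I P2=S  mem[L0]=72
19. P0: load  L1  bus=[-]  L1: P0=S P1=I P2=S  mem[L1]=91
20. P1: store L1 := 50  bus=[BusRdX]  L1: P0=I P1=M P2=I  mem[L1]=91
21. P0: load  L1  bus=[BusRd,Flush]  L1: P0=S P1=S P2=I  mem[L1]=50
22. P0: load  L1  bus=[-]  L1: P0=S P1=S P2=I  mem[L1]=50
23. P0: store L1 := 58  bus=[BusUpgr]  L1: P0=M P1=I P2=I  mem[L1]=50
24. P1: store L1 := 33  bus=[BusRdX,Flush]  L1: P0=I P1=M P2=I  mem[L1]=58
25. P2: store L0 := 14  bus=[BusUpgr]  L0: P0=I P1=I P2=M  mem[L0]=72

bus = BusRd,Flush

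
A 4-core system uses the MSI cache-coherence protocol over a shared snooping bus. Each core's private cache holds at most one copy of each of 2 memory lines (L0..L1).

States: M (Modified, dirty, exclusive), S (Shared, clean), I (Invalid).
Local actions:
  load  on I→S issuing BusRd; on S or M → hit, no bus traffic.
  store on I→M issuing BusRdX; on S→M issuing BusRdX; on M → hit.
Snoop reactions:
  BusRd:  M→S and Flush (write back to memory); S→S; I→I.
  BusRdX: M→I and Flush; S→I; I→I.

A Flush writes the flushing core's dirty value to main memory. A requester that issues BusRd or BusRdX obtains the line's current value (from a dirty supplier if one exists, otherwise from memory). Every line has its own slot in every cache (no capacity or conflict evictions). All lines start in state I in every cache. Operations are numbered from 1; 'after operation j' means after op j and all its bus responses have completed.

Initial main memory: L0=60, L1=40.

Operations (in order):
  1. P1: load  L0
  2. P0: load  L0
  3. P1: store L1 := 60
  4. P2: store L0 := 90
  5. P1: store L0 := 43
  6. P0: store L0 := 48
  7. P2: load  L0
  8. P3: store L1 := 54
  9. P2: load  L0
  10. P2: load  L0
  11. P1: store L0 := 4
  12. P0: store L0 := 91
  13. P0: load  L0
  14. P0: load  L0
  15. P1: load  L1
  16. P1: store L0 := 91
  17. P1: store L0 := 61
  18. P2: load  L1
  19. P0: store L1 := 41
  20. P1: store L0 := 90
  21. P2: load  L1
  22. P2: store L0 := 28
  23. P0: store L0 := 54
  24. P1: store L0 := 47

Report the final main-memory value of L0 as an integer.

memory[L0] = 54

[1] P1: load  L0 | P0:I, P1:S(60), P2:I, P3:I | bus: BusRd
[2] P0: load  L0 | P0:S(60), P1:S(60), P2:I, P3:I | bus: BusRd
[3] P1: store L1 := 60 | P0:I, P1:M(60), P2:I, P3:I | bus: BusRdX
[4] P2: store L0 := 90 | P0:I, P1:I, P2:M(90), P3:I | bus: BusRdX
[5] P1: store L0 := 43 | P0:I, P1:M(43), P2:I, P3:I | bus: BusRdX,Flush
[6] P0: store L0 := 48 | P0:M(48), P1:I, P2:I, P3:I | bus: BusRdX,Flush
[7] P2: load  L0 | P0:S(48), P1:I, P2:S(48), P3:I | bus: BusRd,Flush
[8] P3: store L1 := 54 | P0:I, P1:I, P2:I, P3:M(54) | bus: BusRdX,Flush
[9] P2: load  L0 | P0:S(48), P1:I, P2:S(48), P3:I | bus: none
[10] P2: load  L0 | P0:S(48), P1:I, P2:S(48), P3:I | bus: none
[11] P1: store L0 := 4 | P0:I, P1:M(4), P2:I, P3:I | bus: BusRdX
[12] P0: store L0 := 91 | P0:M(91), P1:I, P2:I, P3:I | bus: BusRdX,Flush
[13] P0: load  L0 | P0:M(91), P1:I, P2:I, P3:I | bus: none
[14] P0: load  L0 | P0:M(91), P1:I, P2:I, P3:I | bus: none
[15] P1: load  L1 | P0:I, P1:S(54), P2:I, P3:S(54) | bus: BusRd,Flush
[16] P1: store L0 := 91 | P0:I, P1:M(91), P2:I, P3:I | bus: BusRdX,Flush
[17] P1: store L0 := 61 | P0:I, P1:M(61), P2:I, P3:I | bus: none
[18] P2: load  L1 | P0:I, P1:S(54), P2:S(54), P3:S(54) | bus: BusRd
[19] P0: store L1 := 41 | P0:M(41), P1:I, P2:I, P3:I | bus: BusRdX
[20] P1: store L0 := 90 | P0:I, P1:M(90), P2:I, P3:I | bus: none
[21] P2: load  L1 | P0:S(41), P1:I, P2:S(41), P3:I | bus: BusRd,Flush
[22] P2: store L0 := 28 | P0:I, P1:I, P2:M(28), P3:I | bus: BusRdX,Flush
[23] P0: store L0 := 54 | P0:M(54), P1:I, P2:I, P3:I | bus: BusRdX,Flush
[24] P1: store L0 := 47 | P0:I, P1:M(47), P2:I, P3:I | bus: BusRdX,Flush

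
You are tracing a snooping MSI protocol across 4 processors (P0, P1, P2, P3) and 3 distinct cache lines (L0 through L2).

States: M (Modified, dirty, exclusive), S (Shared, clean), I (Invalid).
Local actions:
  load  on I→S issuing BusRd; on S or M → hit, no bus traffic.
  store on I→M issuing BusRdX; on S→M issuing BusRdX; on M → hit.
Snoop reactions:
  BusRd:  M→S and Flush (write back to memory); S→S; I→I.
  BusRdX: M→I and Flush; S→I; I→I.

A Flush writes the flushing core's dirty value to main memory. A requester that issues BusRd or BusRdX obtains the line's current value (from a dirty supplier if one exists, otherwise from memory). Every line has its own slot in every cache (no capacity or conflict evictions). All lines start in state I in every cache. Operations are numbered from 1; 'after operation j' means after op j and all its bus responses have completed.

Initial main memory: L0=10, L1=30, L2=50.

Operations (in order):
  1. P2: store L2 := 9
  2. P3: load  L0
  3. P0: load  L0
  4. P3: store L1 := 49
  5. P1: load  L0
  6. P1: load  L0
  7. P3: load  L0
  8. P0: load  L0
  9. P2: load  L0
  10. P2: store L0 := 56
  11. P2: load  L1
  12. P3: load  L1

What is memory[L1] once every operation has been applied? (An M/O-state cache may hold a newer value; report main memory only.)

memory[L1] = 49

step 1: P2: store L2 := 9  ⟶  IIMI  (L2)  txn=BusRdX  M[L2]=50
step 2: P3: load  L0  ⟶  IIIS  (L0)  txn=BusRd  M[L0]=10
step 3: P0: load  L0  ⟶  SIIS  (L0)  txn=BusRd  M[L0]=10
step 4: P3: store L1 := 49  ⟶  IIIM  (L1)  txn=BusRdX  M[L1]=30
step 5: P1: load  L0  ⟶  SSIS  (L0)  txn=BusRd  M[L0]=10
step 6: P1: load  L0  ⟶  SSIS  (L0)  txn=∅  M[L0]=10
step 7: P3: load  L0  ⟶  SSIS  (L0)  txn=∅  M[L0]=10
step 8: P0: load  L0  ⟶  SSIS  (L0)  txn=∅  M[L0]=10
step 9: P2: load  L0  ⟶  SSSS  (L0)  txn=BusRd  M[L0]=10
step 10: P2: store L0 := 56  ⟶  IIMI  (L0)  txn=BusRdX  M[L0]=10
step 11: P2: load  L1  ⟶  IISS  (L1)  txn=BusRd+Flush  M[L1]=49
step 12: P3: load  L1  ⟶  IISS  (L1)  txn=∅  M[L1]=49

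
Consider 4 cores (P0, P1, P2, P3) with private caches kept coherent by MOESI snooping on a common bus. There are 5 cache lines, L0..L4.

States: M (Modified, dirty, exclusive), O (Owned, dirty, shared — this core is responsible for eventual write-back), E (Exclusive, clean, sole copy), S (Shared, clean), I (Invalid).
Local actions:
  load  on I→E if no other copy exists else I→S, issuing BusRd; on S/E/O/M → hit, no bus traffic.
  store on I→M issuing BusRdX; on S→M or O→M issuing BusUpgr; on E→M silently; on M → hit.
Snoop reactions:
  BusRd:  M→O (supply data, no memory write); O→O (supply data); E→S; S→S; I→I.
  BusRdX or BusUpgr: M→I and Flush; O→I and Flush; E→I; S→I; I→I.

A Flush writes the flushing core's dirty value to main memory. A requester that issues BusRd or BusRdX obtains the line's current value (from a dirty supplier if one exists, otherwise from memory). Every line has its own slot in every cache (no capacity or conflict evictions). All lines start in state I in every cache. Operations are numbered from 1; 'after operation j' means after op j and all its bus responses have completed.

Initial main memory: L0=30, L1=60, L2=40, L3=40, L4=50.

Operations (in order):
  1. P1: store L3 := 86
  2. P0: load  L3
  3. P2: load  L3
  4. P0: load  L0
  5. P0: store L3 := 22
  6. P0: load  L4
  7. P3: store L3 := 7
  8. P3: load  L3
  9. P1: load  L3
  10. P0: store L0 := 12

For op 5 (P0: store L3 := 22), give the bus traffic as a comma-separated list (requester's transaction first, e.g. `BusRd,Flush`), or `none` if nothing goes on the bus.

bus = BusUpgr,Flush

1. P1: store L3 := 86  bus=[BusRdX]  L3: P0=I P1=M P2=I P3=I  mem[L3]=40
2. P0: load  L3  bus=[BusRd]  L3: P0=S P1=O P2=I P3=I  mem[L3]=40
3. P2: load  L3  bus=[BusRd]  L3: P0=S P1=O P2=S P3=I  mem[L3]=40
4. P0: load  L0  bus=[BusRd]  L0: P0=E P1=I P2=I P3=I  mem[L0]=30
5. P0: store L3 := 22  bus=[BusUpgr,Flush]  L3: P0=M P1=I P2=I P3=I  mem[L3]=86
6. P0: load  L4  bus=[BusRd]  L4: P0=E P1=I P2=I P3=I  mem[L4]=50
7. P3: store L3 := 7  bus=[BusRdX,Flush]  L3: P0=I P1=I P2=I P3=M  mem[L3]=22
8. P3: load  L3  bus=[-]  L3: P0=I P1=I P2=I P3=M  mem[L3]=22
9. P1: load  L3  bus=[BusRd]  L3: P0=I P1=S P2=I P3=O  mem[L3]=22
10. P0: store L0 := 12  bus=[-]  L0: P0=M P1=I P2=I P3=I  mem[L0]=30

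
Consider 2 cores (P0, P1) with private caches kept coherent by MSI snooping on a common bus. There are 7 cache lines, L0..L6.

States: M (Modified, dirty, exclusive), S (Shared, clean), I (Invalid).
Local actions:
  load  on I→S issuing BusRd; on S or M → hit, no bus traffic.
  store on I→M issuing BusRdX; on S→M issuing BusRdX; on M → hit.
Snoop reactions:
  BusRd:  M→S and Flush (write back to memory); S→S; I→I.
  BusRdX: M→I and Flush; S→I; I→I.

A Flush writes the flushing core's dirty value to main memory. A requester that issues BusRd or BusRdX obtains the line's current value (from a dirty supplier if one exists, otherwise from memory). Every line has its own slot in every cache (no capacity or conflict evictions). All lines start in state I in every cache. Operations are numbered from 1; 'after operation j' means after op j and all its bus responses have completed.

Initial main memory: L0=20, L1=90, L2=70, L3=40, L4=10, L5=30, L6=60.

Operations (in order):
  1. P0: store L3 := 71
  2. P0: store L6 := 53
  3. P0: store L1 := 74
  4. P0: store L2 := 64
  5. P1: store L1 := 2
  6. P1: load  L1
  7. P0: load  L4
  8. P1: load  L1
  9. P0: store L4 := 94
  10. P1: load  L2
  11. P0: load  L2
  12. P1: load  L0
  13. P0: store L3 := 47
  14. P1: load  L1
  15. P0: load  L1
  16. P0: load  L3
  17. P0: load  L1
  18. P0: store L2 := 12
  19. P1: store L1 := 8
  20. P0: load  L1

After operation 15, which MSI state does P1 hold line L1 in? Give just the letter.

step 1: P0: store L3 := 71  ⟶  MI  (L3)  txn=BusRdX  M[L3]=40
step 2: P0: store L6 := 53  ⟶  MI  (L6)  txn=BusRdX  M[L6]=60
step 3: P0: store L1 := 74  ⟶  MI  (L1)  txn=BusRdX  M[L1]=90
step 4: P0: store L2 := 64  ⟶  MI  (L2)  txn=BusRdX  M[L2]=70
step 5: P1: store L1 := 2  ⟶  IM  (L1)  txn=BusRdX+Flush  M[L1]=74
step 6: P1: load  L1  ⟶  IM  (L1)  txn=∅  M[L1]=74
step 7: P0: load  L4  ⟶  SI  (L4)  txn=BusRd  M[L4]=10
step 8: P1: load  L1  ⟶  IM  (L1)  txn=∅  M[L1]=74
step 9: P0: store L4 := 94  ⟶  MI  (L4)  txn=BusRdX  M[L4]=10
step 10: P1: load  L2  ⟶  SS  (L2)  txn=BusRd+Flush  M[L2]=64
step 11: P0: load  L2  ⟶  SS  (L2)  txn=∅  M[L2]=64
step 12: P1: load  L0  ⟶  IS  (L0)  txn=BusRd  M[L0]=20
step 13: P0: store L3 := 47  ⟶  MI  (L3)  txn=∅  M[L3]=40
step 14: P1: load  L1  ⟶  IM  (L1)  txn=∅  M[L1]=74
step 15: P0: load  L1  ⟶  SS  (L1)  txn=BusRd+Flush  M[L1]=2
step 16: P0: load  L3  ⟶  MI  (L3)  txn=∅  M[L3]=40
step 17: P0: load  L1  ⟶  SS  (L1)  txn=∅  M[L1]=2
step 18: P0: store L2 := 12  ⟶  MI  (L2)  txn=BusRdX  M[L2]=64
step 19: P1: store L1 := 8  ⟶  IM  (L1)  txn=BusRdX  M[L1]=2
step 20: P0: load  L1  ⟶  SS  (L1)  txn=BusRd+Flush  M[L1]=8

state = S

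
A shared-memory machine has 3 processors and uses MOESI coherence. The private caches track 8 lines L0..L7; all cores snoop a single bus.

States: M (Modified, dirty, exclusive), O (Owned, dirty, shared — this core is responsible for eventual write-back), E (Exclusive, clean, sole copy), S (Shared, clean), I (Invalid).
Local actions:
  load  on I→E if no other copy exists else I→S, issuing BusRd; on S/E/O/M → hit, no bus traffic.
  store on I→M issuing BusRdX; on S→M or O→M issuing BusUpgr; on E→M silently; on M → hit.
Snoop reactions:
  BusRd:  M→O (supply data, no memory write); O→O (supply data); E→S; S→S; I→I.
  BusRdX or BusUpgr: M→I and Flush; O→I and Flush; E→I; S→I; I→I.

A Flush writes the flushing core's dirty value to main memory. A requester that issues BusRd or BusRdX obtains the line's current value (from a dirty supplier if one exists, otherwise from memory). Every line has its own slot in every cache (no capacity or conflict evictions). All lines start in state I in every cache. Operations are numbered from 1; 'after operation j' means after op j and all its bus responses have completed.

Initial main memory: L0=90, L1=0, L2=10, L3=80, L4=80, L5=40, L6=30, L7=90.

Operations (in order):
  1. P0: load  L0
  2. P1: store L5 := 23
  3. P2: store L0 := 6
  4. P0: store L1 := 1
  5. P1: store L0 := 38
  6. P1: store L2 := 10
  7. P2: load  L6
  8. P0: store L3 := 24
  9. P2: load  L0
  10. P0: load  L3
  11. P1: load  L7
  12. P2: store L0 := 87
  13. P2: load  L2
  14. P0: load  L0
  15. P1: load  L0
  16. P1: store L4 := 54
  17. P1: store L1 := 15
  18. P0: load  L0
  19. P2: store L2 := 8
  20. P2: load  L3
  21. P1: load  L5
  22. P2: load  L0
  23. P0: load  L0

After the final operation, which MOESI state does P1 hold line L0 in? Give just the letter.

state = S

  op1 P0: load  L0 → E/I/I on L0; bus BusRd; mem=90
  op2 P1: store L5 := 23 → I/M/I on L5; bus BusRdX; mem=40
  op3 P2: store L0 := 6 → I/I/M on L0; bus BusRdX; mem=90
  op4 P0: store L1 := 1 → M/I/I on L1; bus BusRdX; mem=0
  op5 P1: store L0 := 38 → I/M/I on L0; bus BusRdX Flush; mem=6
  op6 P1: store L2 := 10 → I/M/I on L2; bus BusRdX; mem=10
  op7 P2: load  L6 → I/I/E on L6; bus BusRd; mem=30
  op8 P0: store L3 := 24 → M/I/I on L3; bus BusRdX; mem=80
  op9 P2: load  L0 → I/O/S on L0; bus BusRd; mem=6
  op10 P0: load  L3 → M/I/I on L3; bus (none); mem=80
  op11 P1: load  L7 → I/E/I on L7; bus BusRd; mem=90
  op12 P2: store L0 := 87 → I/I/M on L0; bus BusUpgr Flush; mem=38
  op13 P2: load  L2 → I/O/S on L2; bus BusRd; mem=10
  op14 P0: load  L0 → S/I/O on L0; bus BusRd; mem=38
  op15 P1: load  L0 → S/S/O on L0; bus BusRd; mem=38
  op16 P1: store L4 := 54 → I/M/I on L4; bus BusRdX; mem=80
  op17 P1: store L1 := 15 → I/M/I on L1; bus BusRdX Flush; mem=1
  op18 P0: load  L0 → S/S/O on L0; bus (none); mem=38
  op19 P2: store L2 := 8 → I/I/M on L2; bus BusUpgr Flush; mem=10
  op20 P2: load  L3 → O/I/S on L3; bus BusRd; mem=80
  op21 P1: load  L5 → I/M/I on L5; bus (none); mem=40
  op22 P2: load  L0 → S/S/O on L0; bus (none); mem=38
  op23 P0: load  L0 → S/S/O on L0; bus (none); mem=38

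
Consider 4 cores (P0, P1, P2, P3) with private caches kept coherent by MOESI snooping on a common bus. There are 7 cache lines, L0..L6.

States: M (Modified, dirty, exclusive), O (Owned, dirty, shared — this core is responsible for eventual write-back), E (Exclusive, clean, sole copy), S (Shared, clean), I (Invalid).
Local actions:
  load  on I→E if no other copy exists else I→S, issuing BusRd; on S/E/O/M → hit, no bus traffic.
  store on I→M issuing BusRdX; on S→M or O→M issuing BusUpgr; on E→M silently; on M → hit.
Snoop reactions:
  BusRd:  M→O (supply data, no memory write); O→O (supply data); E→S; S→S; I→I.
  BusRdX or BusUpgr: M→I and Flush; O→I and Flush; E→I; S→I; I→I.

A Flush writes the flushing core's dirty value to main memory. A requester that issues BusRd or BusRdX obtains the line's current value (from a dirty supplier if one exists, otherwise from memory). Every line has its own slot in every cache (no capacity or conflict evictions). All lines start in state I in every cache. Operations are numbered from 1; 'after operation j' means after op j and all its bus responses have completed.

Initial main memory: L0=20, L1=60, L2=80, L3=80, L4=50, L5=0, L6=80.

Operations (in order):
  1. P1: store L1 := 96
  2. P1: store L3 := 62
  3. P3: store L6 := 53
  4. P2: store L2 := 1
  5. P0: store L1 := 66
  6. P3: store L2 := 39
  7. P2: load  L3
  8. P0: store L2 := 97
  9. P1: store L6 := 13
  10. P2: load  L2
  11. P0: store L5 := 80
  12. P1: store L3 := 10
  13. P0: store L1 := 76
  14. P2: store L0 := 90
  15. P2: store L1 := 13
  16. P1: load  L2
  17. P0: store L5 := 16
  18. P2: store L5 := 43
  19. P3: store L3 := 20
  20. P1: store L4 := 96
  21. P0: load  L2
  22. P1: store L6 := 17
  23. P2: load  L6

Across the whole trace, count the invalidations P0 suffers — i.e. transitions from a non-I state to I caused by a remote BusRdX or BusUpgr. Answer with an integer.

1. P1: store L1 := 96  bus=[BusRdX]  L1: P0=I P1=M P2=I P3=I  mem[L1]=60
2. P1: store L3 := 62  bus=[BusRdX]  L3: P0=I P1=M P2=I P3=I  mem[L3]=80
3. P3: store L6 := 53  bus=[BusRdX]  L6: P0=I P1=I P2=I P3=M  mem[L6]=80
4. P2: store L2 := 1  bus=[BusRdX]  L2: P0=I P1=I P2=M P3=I  mem[L2]=80
5. P0: store L1 := 66  bus=[BusRdX,Flush]  L1: P0=M P1=I P2=I P3=I  mem[L1]=96
6. P3: store L2 := 39  bus=[BusRdX,Flush]  L2: P0=I P1=I P2=I P3=M  mem[L2]=1
7. P2: load  L3  bus=[BusRd]  L3: P0=I P1=O P2=S P3=I  mem[L3]=80
8. P0: store L2 := 97  bus=[BusRdX,Flush]  L2: P0=M P1=I P2=I P3=I  mem[L2]=39
9. P1: store L6 := 13  bus=[BusRdX,Flush]  L6: P0=I P1=M P2=I P3=I  mem[L6]=53
10. P2: load  L2  bus=[BusRd]  L2: P0=O P1=I P2=S P3=I  mem[L2]=39
11. P0: store L5 := 80  bus=[BusRdX]  L5: P0=M P1=I P2=I P3=I  mem[L5]=0
12. P1: store L3 := 10  bus=[BusUpgr]  L3: P0=I P1=M P2=I P3=I  mem[L3]=80
13. P0: store L1 := 76  bus=[-]  L1: P0=M P1=I P2=I P3=I  mem[L1]=96
14. P2: store L0 := 90  bus=[BusRdX]  L0: P0=I P1=I P2=M P3=I  mem[L0]=20
15. P2: store L1 := 13  bus=[BusRdX,Flush]  L1: P0=I P1=I P2=M P3=I  mem[L1]=76
16. P1: load  L2  bus=[BusRd]  L2: P0=O P1=S P2=S P3=I  mem[L2]=39
17. P0: store L5 := 16  bus=[-]  L5: P0=M P1=I P2=I P3=I  mem[L5]=0
18. P2: store L5 := 43  bus=[BusRdX,Flush]  L5: P0=I P1=I P2=M P3=I  mem[L5]=16
19. P3: store L3 := 20  bus=[BusRdX,Flush]  L3: P0=I P1=I P2=I P3=M  mem[L3]=10
20. P1: store L4 := 96  bus=[BusRdX]  L4: P0=I P1=M P2=I P3=I  mem[L4]=50
21. P0: load  L2  bus=[-]  L2: P0=O P1=S P2=S P3=I  mem[L2]=39
22. P1: store L6 := 17  bus=[-]  L6: P0=I P1=M P2=I P3=I  mem[L6]=53
23. P2: load  L6  bus=[BusRd]  L6: P0=I P1=O P2=S P3=I  mem[L6]=53

invalidations = 2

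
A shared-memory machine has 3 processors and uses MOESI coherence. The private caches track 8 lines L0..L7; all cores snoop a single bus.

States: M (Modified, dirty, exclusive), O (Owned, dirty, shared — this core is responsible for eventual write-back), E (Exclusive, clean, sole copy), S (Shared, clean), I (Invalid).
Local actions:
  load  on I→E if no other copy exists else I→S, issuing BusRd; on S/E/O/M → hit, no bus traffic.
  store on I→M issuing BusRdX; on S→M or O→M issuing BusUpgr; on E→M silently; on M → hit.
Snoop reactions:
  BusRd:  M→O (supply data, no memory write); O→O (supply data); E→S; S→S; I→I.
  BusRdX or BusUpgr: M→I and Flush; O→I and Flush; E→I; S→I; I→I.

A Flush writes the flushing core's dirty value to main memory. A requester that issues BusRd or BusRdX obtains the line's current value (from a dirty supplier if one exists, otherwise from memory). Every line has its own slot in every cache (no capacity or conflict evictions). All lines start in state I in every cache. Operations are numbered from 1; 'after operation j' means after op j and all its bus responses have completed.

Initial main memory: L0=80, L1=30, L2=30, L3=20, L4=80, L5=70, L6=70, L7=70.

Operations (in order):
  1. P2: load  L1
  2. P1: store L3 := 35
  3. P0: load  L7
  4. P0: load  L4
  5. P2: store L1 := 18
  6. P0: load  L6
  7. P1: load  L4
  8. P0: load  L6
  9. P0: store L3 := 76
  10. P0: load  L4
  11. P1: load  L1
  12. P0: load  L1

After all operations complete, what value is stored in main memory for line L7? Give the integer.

memory[L7] = 70

[1] P2: load  L1 | P0:I, P1:I, P2:E(30) | bus: BusRd
[2] P1: store L3 := 35 | P0:I, P1:M(35), P2:I | bus: BusRdX
[3] P0: load  L7 | P0:E(70), P1:I, P2:I | bus: BusRd
[4] P0: load  L4 | P0:E(80), P1:I, P2:I | bus: BusRd
[5] P2: store L1 := 18 | P0:I, P1:I, P2:M(18) | bus: none
[6] P0: load  L6 | P0:E(70), P1:I, P2:I | bus: BusRd
[7] P1: load  L4 | P0:S(80), P1:S(80), P2:I | bus: BusRd
[8] P0: load  L6 | P0:E(70), P1:I, P2:I | bus: none
[9] P0: store L3 := 76 | P0:M(76), P1:I, P2:I | bus: BusRdX,Flush
[10] P0: load  L4 | P0:S(80), P1:S(80), P2:I | bus: none
[11] P1: load  L1 | P0:I, P1:S(18), P2:O(18) | bus: BusRd
[12] P0: load  L1 | P0:S(18), P1:S(18), P2:O(18) | bus: BusRd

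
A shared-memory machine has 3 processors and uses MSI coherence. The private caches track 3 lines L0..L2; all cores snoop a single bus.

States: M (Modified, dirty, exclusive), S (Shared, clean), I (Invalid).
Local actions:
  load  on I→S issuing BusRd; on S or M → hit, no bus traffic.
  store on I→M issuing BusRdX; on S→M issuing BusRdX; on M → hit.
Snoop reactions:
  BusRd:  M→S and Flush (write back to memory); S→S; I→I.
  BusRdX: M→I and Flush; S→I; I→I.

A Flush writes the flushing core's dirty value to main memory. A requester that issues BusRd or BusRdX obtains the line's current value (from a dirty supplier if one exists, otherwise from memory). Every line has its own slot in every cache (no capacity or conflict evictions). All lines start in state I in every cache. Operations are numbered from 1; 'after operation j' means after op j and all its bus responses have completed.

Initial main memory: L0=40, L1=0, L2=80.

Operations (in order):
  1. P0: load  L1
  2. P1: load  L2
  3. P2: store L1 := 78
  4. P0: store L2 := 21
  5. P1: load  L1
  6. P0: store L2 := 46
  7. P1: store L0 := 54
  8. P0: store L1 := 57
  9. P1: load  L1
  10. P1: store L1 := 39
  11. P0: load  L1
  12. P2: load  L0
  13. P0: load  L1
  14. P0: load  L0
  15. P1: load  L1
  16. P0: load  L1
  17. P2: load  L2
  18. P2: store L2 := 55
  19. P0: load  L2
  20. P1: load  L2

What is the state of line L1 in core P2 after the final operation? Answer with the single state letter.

state = I

step 1: P0: load  L1  ⟶  SII  (L1)  txn=BusRd  M[L1]=0
step 2: P1: load  L2  ⟶  ISI  (L2)  txn=BusRd  M[L2]=80
step 3: P2: store L1 := 78  ⟶  IIM  (L1)  txn=BusRdX  M[L1]=0
step 4: P0: store L2 := 21  ⟶  MII  (L2)  txn=BusRdX  M[L2]=80
step 5: P1: load  L1  ⟶  ISS  (L1)  txn=BusRd+Flush  M[L1]=78
step 6: P0: store L2 := 46  ⟶  MII  (L2)  txn=∅  M[L2]=80
step 7: P1: store L0 := 54  ⟶  IMI  (L0)  txn=BusRdX  M[L0]=40
step 8: P0: store L1 := 57  ⟶  MII  (L1)  txn=BusRdX  M[L1]=78
step 9: P1: load  L1  ⟶  SSI  (L1)  txn=BusRd+Flush  M[L1]=57
step 10: P1: store L1 := 39  ⟶  IMI  (L1)  txn=BusRdX  M[L1]=57
step 11: P0: load  L1  ⟶  SSI  (L1)  txn=BusRd+Flush  M[L1]=39
step 12: P2: load  L0  ⟶  ISS  (L0)  txn=BusRd+Flush  M[L0]=54
step 13: P0: load  L1  ⟶  SSI  (L1)  txn=∅  M[L1]=39
step 14: P0: load  L0  ⟶  SSS  (L0)  txn=BusRd  M[L0]=54
step 15: P1: load  L1  ⟶  SSI  (L1)  txn=∅  M[L1]=39
step 16: P0: load  L1  ⟶  SSI  (L1)  txn=∅  M[L1]=39
step 17: P2: load  L2  ⟶  SIS  (L2)  txn=BusRd+Flush  M[L2]=46
step 18: P2: store L2 := 55  ⟶  IIM  (L2)  txn=BusRdX  M[L2]=46
step 19: P0: load  L2  ⟶  SIS  (L2)  txn=BusRd+Flush  M[L2]=55
step 20: P1: load  L2  ⟶  SSS  (L2)  txn=BusRd  M[L2]=55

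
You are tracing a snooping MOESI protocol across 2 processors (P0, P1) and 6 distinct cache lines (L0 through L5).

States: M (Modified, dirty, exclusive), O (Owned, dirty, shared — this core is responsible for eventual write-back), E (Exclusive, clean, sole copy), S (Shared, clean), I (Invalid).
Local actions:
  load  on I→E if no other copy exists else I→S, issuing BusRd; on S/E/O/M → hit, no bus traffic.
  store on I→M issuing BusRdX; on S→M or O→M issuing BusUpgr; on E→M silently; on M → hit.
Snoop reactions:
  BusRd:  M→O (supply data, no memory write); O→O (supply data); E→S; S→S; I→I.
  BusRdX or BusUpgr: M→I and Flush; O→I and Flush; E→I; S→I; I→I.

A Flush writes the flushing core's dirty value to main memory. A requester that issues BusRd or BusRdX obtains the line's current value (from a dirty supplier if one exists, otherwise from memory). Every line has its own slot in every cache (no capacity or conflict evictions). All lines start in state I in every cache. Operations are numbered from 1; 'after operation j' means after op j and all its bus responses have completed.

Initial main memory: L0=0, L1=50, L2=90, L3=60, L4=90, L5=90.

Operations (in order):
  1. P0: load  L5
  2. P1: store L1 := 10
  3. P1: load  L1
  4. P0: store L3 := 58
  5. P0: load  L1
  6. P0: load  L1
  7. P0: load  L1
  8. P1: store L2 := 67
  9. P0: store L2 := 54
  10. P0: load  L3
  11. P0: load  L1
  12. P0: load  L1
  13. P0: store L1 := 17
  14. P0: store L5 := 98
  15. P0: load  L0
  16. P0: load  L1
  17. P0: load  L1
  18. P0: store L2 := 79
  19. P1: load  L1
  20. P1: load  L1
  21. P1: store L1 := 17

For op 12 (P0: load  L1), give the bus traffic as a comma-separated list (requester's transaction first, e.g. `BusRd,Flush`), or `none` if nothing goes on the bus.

  op1 P0: load  L5 → E/I on L5; bus BusRd; mem=90
  op2 P1: store L1 := 10 → I/M on L1; bus BusRdX; mem=50
  op3 P1: load  L1 → I/M on L1; bus (none); mem=50
  op4 P0: store L3 := 58 → M/I on L3; bus BusRdX; mem=60
  op5 P0: load  L1 → S/O on L1; bus BusRd; mem=50
  op6 P0: load  L1 → S/O on L1; bus (none); mem=50
  op7 P0: load  L1 → S/O on L1; bus (none); mem=50
  op8 P1: store L2 := 67 → I/M on L2; bus BusRdX; mem=90
  op9 P0: store L2 := 54 → M/I on L2; bus BusRdX Flush; mem=67
  op10 P0: load  L3 → M/I on L3; bus (none); mem=60
  op11 P0: load  L1 → S/O on L1; bus (none); mem=50
  op12 P0: load  L1 → S/O on L1; bus (none); mem=50
  op13 P0: store L1 := 17 → M/I on L1; bus BusUpgr Flush; mem=10
  op14 P0: store L5 := 98 → M/I on L5; bus (none); mem=90
  op15 P0: load  L0 → E/I on L0; bus BusRd; mem=0
  op16 P0: load  L1 → M/I on L1; bus (none); mem=10
  op17 P0: load  L1 → M/I on L1; bus (none); mem=10
  op18 P0: store L2 := 79 → M/I on L2; bus (none); mem=67
  op19 P1: load  L1 → O/S on L1; bus BusRd; mem=10
  op20 P1: load  L1 → O/S on L1; bus (none); mem=10
  op21 P1: store L1 := 17 → I/M on L1; bus BusUpgr Flush; mem=17

bus = none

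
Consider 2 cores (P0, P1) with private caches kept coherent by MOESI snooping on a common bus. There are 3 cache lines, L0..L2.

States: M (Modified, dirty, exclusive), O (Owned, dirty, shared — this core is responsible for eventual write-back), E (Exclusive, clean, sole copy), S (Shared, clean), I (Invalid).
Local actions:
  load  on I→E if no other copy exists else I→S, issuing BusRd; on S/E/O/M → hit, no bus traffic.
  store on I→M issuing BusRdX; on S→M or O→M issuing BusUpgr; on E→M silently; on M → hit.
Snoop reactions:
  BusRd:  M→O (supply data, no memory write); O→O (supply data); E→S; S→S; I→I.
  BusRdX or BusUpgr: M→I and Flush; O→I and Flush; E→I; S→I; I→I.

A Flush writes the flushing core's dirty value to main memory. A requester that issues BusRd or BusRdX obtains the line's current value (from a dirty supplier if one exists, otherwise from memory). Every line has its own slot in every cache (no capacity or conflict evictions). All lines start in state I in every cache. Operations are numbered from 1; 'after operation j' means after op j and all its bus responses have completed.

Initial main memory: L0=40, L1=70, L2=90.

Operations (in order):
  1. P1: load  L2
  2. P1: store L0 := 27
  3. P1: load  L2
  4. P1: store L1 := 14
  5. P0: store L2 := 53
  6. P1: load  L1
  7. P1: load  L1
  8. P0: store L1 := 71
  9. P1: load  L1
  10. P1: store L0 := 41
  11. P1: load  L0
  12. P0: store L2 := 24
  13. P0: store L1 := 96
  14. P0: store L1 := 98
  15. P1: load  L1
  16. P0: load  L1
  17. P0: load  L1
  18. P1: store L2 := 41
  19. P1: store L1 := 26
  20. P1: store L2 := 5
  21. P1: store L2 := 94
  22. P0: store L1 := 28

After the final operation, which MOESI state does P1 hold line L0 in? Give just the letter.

step 1: P1: load  L2  ⟶  IE  (L2)  txn=BusRd  M[L2]=90
step 2: P1: store L0 := 27  ⟶  IM  (L0)  txn=BusRdX  M[L0]=40
step 3: P1: load  L2  ⟶  IE  (L2)  txn=∅  M[L2]=90
step 4: P1: store L1 := 14  ⟶  IM  (L1)  txn=BusRdX  M[L1]=70
step 5: P0: store L2 := 53  ⟶  MI  (L2)  txn=BusRdX  M[L2]=90
step 6: P1: load  L1  ⟶  IM  (L1)  txn=∅  M[L1]=70
step 7: P1: load  L1  ⟶  IM  (L1)  txn=∅  M[L1]=70
step 8: P0: store L1 := 71  ⟶  MI  (L1)  txn=BusRdX+Flush  M[L1]=14
step 9: P1: load  L1  ⟶  OS  (L1)  txn=BusRd  M[L1]=14
step 10: P1: store L0 := 41  ⟶  IM  (L0)  txn=∅  M[L0]=40
step 11: P1: load  L0  ⟶  IM  (L0)  txn=∅  M[L0]=40
step 12: P0: store L2 := 24  ⟶  MI  (L2)  txn=∅  M[L2]=90
step 13: P0: store L1 := 96  ⟶  MI  (L1)  txn=BusUpgr  M[L1]=14
step 14: P0: store L1 := 98  ⟶  MI  (L1)  txn=∅  M[L1]=14
step 15: P1: load  L1  ⟶  OS  (L1)  txn=BusRd  M[L1]=14
step 16: P0: load  L1  ⟶  OS  (L1)  txn=∅  M[L1]=14
step 17: P0: load  L1  ⟶  OS  (L1)  txn=∅  M[L1]=14
step 18: P1: store L2 := 41  ⟶  IM  (L2)  txn=BusRdX+Flush  M[L2]=24
step 19: P1: store L1 := 26  ⟶  IM  (L1)  txn=BusUpgr+Flush  M[L1]=98
step 20: P1: store L2 := 5  ⟶  IM  (L2)  txn=∅  M[L2]=24
step 21: P1: store L2 := 94  ⟶  IM  (L2)  txn=∅  M[L2]=24
step 22: P0: store L1 := 28  ⟶  MI  (L1)  txn=BusRdX+Flush  M[L1]=26

state = M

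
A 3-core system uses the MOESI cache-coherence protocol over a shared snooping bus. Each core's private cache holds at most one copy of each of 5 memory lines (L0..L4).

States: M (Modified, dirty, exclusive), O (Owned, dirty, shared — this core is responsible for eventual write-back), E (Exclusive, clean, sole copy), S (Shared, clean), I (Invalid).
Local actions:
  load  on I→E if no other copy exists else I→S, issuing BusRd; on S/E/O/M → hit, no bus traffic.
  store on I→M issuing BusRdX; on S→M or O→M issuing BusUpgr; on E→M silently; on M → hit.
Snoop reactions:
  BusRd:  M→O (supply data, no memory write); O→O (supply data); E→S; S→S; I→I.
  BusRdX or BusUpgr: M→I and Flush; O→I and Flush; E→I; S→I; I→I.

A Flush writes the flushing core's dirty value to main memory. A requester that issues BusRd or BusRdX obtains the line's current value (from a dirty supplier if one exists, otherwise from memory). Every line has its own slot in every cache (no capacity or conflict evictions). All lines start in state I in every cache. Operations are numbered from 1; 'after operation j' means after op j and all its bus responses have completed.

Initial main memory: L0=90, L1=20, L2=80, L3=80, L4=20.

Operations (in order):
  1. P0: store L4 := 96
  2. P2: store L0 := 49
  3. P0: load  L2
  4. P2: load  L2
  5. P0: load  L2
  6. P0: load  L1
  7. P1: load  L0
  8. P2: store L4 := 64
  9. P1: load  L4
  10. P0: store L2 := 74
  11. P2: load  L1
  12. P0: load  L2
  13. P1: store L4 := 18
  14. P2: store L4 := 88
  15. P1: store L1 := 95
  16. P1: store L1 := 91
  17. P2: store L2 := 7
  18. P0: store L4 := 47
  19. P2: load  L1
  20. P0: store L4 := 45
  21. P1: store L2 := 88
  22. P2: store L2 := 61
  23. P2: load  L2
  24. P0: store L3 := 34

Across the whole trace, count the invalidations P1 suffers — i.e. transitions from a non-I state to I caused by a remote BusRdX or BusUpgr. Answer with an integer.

invalidations = 2

[1] P0: store L4 := 96 | P0:M(96), P1:I, P2:I | bus: BusRdX
[2] P2: store L0 := 49 | P0:I, P1:I, P2:M(49) | bus: BusRdX
[3] P0: load  L2 | P0:E(80), P1:I, P2:I | bus: BusRd
[4] P2: load  L2 | P0:S(80), P1:I, P2:S(80) | bus: BusRd
[5] P0: load  L2 | P0:S(80), P1:I, P2:S(80) | bus: none
[6] P0: load  L1 | P0:E(20), P1:I, P2:I | bus: BusRd
[7] P1: load  L0 | P0:I, P1:S(49), P2:O(49) | bus: BusRd
[8] P2: store L4 := 64 | P0:I, P1:I, P2:M(64) | bus: BusRdX,Flush
[9] P1: load  L4 | P0:I, P1:S(64), P2:O(64) | bus: BusRd
[10] P0: store L2 := 74 | P0:M(74), P1:I, P2:I | bus: BusUpgr
[11] P2: load  L1 | P0:S(20), P1:I, P2:S(20) | bus: BusRd
[12] P0: load  L2 | P0:M(74), P1:I, P2:I | bus: none
[13] P1: store L4 := 18 | P0:I, P1:M(18), P2:I | bus: BusUpgr,Flush
[14] P2: store L4 := 88 | P0:I, P1:I, P2:M(88) | bus: BusRdX,Flush
[15] P1: store L1 := 95 | P0:I, P1:M(95), P2:I | bus: BusRdX
[16] P1: store L1 := 91 | P0:I, P1:M(91), P2:I | bus: none
[17] P2: store L2 := 7 | P0:I, P1:I, P2:M(7) | bus: BusRdX,Flush
[18] P0: store L4 := 47 | P0:M(47), P1:I, P2:I | bus: BusRdX,Flush
[19] P2: load  L1 | P0:I, P1:O(91), P2:S(91) | bus: BusRd
[20] P0: store L4 := 45 | P0:M(45), P1:I, P2:I | bus: none
[21] P1: store L2 := 88 | P0:I, P1:M(88), P2:I | bus: BusRdX,Flush
[22] P2: store L2 := 61 | P0:I, P1:I, P2:M(61) | bus: BusRdX,Flush
[23] P2: load  L2 | P0:I, P1:I, P2:M(61) | bus: none
[24] P0: store L3 := 34 | P0:M(34), P1:I, P2:I | bus: BusRdX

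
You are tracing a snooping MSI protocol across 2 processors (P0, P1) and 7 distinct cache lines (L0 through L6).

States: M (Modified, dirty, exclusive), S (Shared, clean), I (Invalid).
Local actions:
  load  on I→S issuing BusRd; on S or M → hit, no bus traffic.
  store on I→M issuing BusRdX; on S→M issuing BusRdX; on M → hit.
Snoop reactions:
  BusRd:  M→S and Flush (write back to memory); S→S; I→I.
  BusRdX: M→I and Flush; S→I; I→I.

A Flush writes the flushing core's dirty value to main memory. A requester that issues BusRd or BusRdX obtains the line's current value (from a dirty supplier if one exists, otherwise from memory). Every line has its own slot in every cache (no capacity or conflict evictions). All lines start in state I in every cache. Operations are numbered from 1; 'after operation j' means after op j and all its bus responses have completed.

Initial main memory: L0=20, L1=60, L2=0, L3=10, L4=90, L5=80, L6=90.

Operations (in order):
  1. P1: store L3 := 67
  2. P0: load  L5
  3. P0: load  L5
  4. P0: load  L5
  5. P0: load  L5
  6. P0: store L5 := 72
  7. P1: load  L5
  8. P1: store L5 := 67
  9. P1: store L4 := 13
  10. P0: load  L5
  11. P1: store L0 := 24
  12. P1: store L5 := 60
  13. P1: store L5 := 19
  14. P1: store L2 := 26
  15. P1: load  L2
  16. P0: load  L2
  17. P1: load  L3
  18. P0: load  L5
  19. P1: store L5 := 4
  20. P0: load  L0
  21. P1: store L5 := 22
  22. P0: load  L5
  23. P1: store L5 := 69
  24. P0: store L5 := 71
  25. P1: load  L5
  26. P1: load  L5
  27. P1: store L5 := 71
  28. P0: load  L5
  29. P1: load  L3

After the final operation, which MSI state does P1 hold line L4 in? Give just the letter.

[1] P1: store L3 := 67 | P0:I, P1:M(67) | bus: BusRdX
[2] P0: load  L5 | P0:S(80), P1:I | bus: BusRd
[3] P0: load  L5 | P0:S(80), P1:I | bus: none
[4] P0: load  L5 | P0:S(80), P1:I | bus: none
[5] P0: load  L5 | P0:S(80), P1:I | bus: none
[6] P0: store L5 := 72 | P0:M(72), P1:I | bus: BusRdX
[7] P1: load  L5 | P0:S(72), P1:S(72) | bus: BusRd,Flush
[8] P1: store L5 := 67 | P0:I, P1:M(67) | bus: BusRdX
[9] P1: store L4 := 13 | P0:I, P1:M(13) | bus: BusRdX
[10] P0: load  L5 | P0:S(67), P1:S(67) | bus: BusRd,Flush
[11] P1: store L0 := 24 | P0:I, P1:M(24) | bus: BusRdX
[12] P1: store L5 := 60 | P0:I, P1:M(60) | bus: BusRdX
[13] P1: store L5 := 19 | P0:I, P1:M(19) | bus: none
[14] P1: store L2 := 26 | P0:I, P1:M(26) | bus: BusRdX
[15] P1: load  L2 | P0:I, P1:M(26) | bus: none
[16] P0: load  L2 | P0:S(26), P1:S(26) | bus: BusRd,Flush
[17] P1: load  L3 | P0:I, P1:M(67) | bus: none
[18] P0: load  L5 | P0:S(19), P1:S(19) | bus: BusRd,Flush
[19] P1: store L5 := 4 | P0:I, P1:M(4) | bus: BusRdX
[20] P0: load  L0 | P0:S(24), P1:S(24) | bus: BusRd,Flush
[21] P1: store L5 := 22 | P0:I, P1:M(22) | bus: none
[22] P0: load  L5 | P0:S(22), P1:S(22) | bus: BusRd,Flush
[23] P1: store L5 := 69 | P0:I, P1:M(69) | bus: BusRdX
[24] P0: store L5 := 71 | P0:M(71), P1:I | bus: BusRdX,Flush
[25] P1: load  L5 | P0:S(71), P1:S(71) | bus: BusRd,Flush
[26] P1: load  L5 | P0:S(71), P1:S(71) | bus: none
[27] P1: store L5 := 71 | P0:I, P1:M(71) | bus: BusRdX
[28] P0: load  L5 | P0:S(71), P1:S(71) | bus: BusRd,Flush
[29] P1: load  L3 | P0:I, P1:M(67) | bus: none

state = M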